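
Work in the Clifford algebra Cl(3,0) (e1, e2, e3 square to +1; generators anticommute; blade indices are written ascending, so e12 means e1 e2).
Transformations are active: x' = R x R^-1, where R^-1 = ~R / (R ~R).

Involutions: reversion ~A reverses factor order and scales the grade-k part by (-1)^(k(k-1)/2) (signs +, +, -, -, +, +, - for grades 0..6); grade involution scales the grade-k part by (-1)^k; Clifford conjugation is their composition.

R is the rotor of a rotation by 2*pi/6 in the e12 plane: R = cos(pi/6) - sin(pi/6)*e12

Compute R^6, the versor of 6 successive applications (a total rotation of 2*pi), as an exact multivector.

Half-angle bookkeeping: 6 applications in e12 add up to rotor phase 6*pi/6 = pi, so R^6 = cos(pi) - sin(pi)*e12.
cos(pi) = -1 and sin(pi) = 0, so R^6 = -1. The total rotation 2*pi is 1 full turn, so every vector returns to itself, yet the rotor is -1, on the OTHER sheet of the double cover (an odd number of 2*pi turns).
Answer: -1


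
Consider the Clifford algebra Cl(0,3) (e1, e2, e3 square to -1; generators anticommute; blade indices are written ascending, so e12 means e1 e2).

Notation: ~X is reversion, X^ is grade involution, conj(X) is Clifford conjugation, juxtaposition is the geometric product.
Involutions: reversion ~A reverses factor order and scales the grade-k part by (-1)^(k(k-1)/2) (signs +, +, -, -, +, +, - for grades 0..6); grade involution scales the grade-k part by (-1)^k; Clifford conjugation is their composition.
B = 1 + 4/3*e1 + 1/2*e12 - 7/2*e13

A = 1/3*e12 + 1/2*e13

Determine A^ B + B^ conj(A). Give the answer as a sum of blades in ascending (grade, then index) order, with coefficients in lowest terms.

first term: 19/12 + 4/9*e2 + 2/3*e3 + 1/3*e12 + 1/2*e13 - 17/12*e23
second term: -19/12 - 4/9*e2 - 2/3*e3 - 1/3*e12 - 1/2*e13 - 17/12*e23
Answer: -17/6*e23


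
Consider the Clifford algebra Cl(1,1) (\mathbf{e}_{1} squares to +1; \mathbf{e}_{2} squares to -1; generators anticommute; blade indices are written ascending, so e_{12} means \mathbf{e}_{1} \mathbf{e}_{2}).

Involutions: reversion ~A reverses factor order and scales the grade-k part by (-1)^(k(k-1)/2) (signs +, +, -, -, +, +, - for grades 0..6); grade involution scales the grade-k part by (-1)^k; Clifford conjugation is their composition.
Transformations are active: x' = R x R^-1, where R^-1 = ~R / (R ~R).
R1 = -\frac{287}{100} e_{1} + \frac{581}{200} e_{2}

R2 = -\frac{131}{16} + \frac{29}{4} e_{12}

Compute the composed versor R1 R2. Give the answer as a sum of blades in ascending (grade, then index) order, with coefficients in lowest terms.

Distribute over the terms of R1 (each basis-blade product reordered to ascending indices, repeated generators contracted through their squares):
(-\frac{287}{100} e_{1}) R2 = \frac{37597}{1600} e_{1} - \frac{8323}{400} e_{2}
(\frac{581}{200} e_{2}) R2 = \frac{16849}{800} e_{1} - \frac{76111}{3200} e_{2}
Summing the partial products and collecting blades:
Answer: \frac{14259}{320} e_{1} - \frac{28539}{640} e_{2}


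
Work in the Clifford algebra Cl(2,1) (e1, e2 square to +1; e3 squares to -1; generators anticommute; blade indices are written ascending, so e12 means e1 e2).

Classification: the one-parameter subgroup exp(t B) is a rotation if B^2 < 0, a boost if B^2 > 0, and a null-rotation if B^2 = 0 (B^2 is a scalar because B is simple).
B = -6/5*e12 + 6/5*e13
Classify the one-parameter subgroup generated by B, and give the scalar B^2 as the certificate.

B^2 term by term: the squares give (-6/5)^2*(e12)^2 + (6/5)^2*(e13)^2 = 36/25*(-1) + 36/25*(+1) = 0 (each basis 2-blade squares to minus the product of its generators' squares); cross terms between blades sharing an index anticommute and cancel. So B^2 = 0.
Answer: null-rotation, certificate B^2 = 0. B^2 = 0 is basis-independent, so its sign is the whole story.


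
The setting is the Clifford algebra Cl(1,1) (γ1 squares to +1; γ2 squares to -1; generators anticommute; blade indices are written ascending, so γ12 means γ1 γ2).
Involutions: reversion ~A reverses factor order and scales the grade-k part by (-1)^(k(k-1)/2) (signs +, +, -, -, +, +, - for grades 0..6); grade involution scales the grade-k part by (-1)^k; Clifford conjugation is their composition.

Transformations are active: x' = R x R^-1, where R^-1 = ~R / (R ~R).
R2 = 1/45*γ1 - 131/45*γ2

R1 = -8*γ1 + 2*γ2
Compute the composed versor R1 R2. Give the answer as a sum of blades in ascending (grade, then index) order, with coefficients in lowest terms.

Distribute over the terms of R1 (each basis-blade product reordered to ascending indices, repeated generators contracted through their squares):
(-8*γ1) R2 = -8/45 + 1048/45*γ12
(2*γ2) R2 = 262/45 - 2/45*γ12
Summing the partial products and collecting blades:
Answer: 254/45 + 1046/45*γ12


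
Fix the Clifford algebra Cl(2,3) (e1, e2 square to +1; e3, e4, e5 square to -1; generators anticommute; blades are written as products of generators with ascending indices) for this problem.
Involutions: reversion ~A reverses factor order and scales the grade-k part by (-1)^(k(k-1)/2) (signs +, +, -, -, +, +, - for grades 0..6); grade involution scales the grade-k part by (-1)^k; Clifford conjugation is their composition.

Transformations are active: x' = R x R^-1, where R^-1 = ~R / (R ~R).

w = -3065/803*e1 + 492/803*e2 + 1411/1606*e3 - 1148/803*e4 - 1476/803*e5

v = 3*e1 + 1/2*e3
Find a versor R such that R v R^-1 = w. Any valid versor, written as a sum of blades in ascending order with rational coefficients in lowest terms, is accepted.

Take R = v + w = -656/803*e1 + 492/803*e2 + 1107/803*e3 - 1148/803*e4 - 1476/803*e5. Because q(v) = q(w) = 35/4, conjugation by R sends v exactly to w.
Answer: -656/803*e1 + 492/803*e2 + 1107/803*e3 - 1148/803*e4 - 1476/803*e5


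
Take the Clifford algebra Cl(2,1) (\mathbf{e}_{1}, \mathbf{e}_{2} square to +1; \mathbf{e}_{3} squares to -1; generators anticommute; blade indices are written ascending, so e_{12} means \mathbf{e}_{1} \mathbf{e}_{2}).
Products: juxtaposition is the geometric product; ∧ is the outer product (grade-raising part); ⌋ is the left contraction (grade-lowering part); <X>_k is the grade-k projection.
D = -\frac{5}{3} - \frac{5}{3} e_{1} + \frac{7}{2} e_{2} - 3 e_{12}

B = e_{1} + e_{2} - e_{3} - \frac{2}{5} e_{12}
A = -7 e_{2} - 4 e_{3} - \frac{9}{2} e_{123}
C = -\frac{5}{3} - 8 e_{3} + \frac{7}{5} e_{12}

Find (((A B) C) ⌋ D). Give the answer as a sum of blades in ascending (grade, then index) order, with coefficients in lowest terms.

step 1: -11 - \frac{14}{5} e_{1} - \frac{9}{5} e_{3} + \frac{5}{2} e_{12} + \frac{17}{2} e_{13} + \frac{13}{2} e_{23} + \frac{8}{5} e_{123}
step 2: \frac{13}{30} + \frac{218}{3} e_{1} + \frac{1202}{25} e_{2} + \frac{2219}{25} e_{3} - \frac{203}{30} e_{12} - \frac{13}{15} e_{13} + \frac{16}{15} e_{23} - \frac{1889}{75} e_{123}
step 3: \frac{1961}{75} + \frac{64583}{450} e_{1} - \frac{12989}{60} e_{2} - \frac{13}{10} e_{12}
Answer: \frac{1961}{75} + \frac{64583}{450} e_{1} - \frac{12989}{60} e_{2} - \frac{13}{10} e_{12}


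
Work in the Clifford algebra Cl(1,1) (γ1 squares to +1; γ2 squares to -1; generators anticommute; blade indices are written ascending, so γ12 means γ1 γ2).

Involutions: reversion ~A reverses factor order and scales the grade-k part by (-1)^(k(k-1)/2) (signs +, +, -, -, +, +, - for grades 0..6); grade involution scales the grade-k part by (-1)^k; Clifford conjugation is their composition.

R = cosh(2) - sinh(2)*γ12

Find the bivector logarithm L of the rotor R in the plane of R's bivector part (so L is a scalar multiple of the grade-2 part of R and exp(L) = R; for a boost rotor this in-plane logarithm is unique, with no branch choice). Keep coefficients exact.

The scalar part of R is cosh(2), giving the rapidity magnitude (cosh is even); the bivector part supplies orientation, its quotient by sinh of the rapidity is the plane, and L = rapidity * plane — unique in that plane, since flipping both signs leaves L unchanged.
Concretely: cosh(rapidity) = cosh(2) gives rapidity = ±2, and since rapidity/sinh(rapidity) is even the sign is immaterial: L = (rapidity/sinh(rapidity)) * <R>_2 = (2/sinh(2)) * <R>_2.
Answer: -2*γ12


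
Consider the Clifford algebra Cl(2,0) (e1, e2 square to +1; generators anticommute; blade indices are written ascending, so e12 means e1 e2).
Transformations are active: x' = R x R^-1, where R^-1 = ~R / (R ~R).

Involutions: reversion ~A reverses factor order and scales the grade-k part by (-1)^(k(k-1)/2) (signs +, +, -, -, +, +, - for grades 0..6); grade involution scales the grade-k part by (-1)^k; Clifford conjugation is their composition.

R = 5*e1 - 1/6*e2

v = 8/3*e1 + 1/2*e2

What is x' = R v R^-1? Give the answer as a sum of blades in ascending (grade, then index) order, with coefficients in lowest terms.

~R = 5*e1 - 1/6*e2, and R ~R = 901/36, so R^-1 = ~R / (901/36).
R v = 53/4 + 53/18*e12
Answer: 134/51*e1 - 23/34*e2


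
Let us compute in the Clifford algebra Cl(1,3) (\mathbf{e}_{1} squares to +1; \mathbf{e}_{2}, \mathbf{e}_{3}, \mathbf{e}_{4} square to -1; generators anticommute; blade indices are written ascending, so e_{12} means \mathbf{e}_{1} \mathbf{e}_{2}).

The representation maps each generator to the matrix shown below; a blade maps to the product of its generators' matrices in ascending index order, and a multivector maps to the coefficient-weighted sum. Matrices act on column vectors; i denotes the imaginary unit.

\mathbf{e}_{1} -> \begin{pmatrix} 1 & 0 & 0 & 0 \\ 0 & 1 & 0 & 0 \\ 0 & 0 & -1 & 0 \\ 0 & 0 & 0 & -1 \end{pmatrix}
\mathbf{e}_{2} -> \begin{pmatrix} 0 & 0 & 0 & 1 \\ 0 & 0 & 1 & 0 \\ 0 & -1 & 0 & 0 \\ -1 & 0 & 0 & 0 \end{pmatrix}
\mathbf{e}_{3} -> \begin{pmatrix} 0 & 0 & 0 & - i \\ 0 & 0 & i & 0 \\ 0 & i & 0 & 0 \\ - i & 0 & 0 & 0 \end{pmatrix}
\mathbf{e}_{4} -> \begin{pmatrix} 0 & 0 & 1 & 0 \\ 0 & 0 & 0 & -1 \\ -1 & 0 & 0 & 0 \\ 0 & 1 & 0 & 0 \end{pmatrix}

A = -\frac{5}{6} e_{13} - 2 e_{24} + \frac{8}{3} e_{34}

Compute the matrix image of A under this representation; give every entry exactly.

Bivector images (products of the table entries): rho(e_{13}) = rho(\mathbf{e}_{1})rho(\mathbf{e}_{3}) = \begin{pmatrix} 0 & 0 & 0 & - i \\ 0 & 0 & i & 0 \\ 0 & - i & 0 & 0 \\ i & 0 & 0 & 0 \end{pmatrix}; rho(e_{24}) = rho(\mathbf{e}_{2})rho(\mathbf{e}_{4}) = \begin{pmatrix} 0 & 1 & 0 & 0 \\ -1 & 0 & 0 & 0 \\ 0 & 0 & 0 & 1 \\ 0 & 0 & -1 & 0 \end{pmatrix}; rho(e_{34}) = rho(\mathbf{e}_{3})rho(\mathbf{e}_{4}) = \begin{pmatrix} 0 & - i & 0 & 0 \\ - i & 0 & 0 & 0 \\ 0 & 0 & 0 & - i \\ 0 & 0 & - i & 0 \end{pmatrix}.
M = (-\frac{5}{6})*rho(e_{13}) + (-2)*rho(e_{24}) + (\frac{8}{3})*rho(e_{34}), summed entrywise:
Answer: \begin{pmatrix} 0 & -2 - \frac{8 i}{3} & 0 & \frac{5 i}{6} \\ 2 - \frac{8 i}{3} & 0 & - \frac{5 i}{6} & 0 \\ 0 & \frac{5 i}{6} & 0 & -2 - \frac{8 i}{3} \\ - \frac{5 i}{6} & 0 & 2 - \frac{8 i}{3} & 0 \end{pmatrix}


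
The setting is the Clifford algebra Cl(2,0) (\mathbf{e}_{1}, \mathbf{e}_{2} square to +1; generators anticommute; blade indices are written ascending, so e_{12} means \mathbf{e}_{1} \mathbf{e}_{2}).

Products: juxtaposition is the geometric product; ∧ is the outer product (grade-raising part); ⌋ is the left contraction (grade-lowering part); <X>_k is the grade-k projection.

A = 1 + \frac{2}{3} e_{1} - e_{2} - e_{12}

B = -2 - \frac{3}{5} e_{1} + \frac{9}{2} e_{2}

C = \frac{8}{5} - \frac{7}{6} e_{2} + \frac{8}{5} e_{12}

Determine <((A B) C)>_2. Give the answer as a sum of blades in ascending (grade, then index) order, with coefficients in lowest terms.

step 1: -\frac{69}{10} - \frac{193}{30} e_{1} + \frac{59}{10} e_{2} + \frac{22}{5} e_{12}
step 2: -\frac{7489}{300} - \frac{373}{15} e_{1} + \frac{2159}{300} e_{2} + \frac{631}{180} e_{12}
step 3: \frac{631}{180} e_{12}
Answer: \frac{631}{180} e_{12}


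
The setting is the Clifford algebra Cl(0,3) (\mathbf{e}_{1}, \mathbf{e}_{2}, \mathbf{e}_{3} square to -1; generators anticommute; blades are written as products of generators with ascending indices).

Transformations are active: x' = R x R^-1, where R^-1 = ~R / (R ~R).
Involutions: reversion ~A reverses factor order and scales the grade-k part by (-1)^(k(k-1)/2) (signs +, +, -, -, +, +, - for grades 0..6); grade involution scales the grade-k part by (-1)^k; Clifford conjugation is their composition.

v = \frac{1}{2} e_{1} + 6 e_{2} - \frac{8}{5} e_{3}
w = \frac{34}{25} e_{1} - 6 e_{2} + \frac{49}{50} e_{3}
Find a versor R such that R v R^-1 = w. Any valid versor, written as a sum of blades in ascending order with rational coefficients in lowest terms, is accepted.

Since q(v) = q(w) = -\frac{3881}{100}, the sum R = v + w = \frac{93}{50} e_{1} - \frac{31}{50} e_{3} does the job whenever invertible.
Answer: \frac{93}{50} e_{1} - \frac{31}{50} e_{3}


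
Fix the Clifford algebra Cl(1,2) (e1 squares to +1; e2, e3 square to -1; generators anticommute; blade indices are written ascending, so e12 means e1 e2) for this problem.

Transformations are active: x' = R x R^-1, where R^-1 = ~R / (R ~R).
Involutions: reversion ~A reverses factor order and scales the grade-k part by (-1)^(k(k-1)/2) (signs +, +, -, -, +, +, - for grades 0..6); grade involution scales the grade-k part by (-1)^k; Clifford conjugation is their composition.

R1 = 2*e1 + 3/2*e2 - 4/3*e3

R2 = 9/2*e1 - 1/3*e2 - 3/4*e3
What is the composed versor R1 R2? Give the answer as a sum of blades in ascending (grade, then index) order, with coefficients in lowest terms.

Distribute over the terms of R1 (each basis-blade product reordered to ascending indices, repeated generators contracted through their squares):
(2*e1) R2 = 9 - 2/3*e12 - 3/2*e13
(3/2*e2) R2 = 1/2 - 27/4*e12 - 9/8*e23
(-4/3*e3) R2 = -1 + 6*e13 - 4/9*e23
Summing the partial products and collecting blades:
Answer: 17/2 - 89/12*e12 + 9/2*e13 - 113/72*e23


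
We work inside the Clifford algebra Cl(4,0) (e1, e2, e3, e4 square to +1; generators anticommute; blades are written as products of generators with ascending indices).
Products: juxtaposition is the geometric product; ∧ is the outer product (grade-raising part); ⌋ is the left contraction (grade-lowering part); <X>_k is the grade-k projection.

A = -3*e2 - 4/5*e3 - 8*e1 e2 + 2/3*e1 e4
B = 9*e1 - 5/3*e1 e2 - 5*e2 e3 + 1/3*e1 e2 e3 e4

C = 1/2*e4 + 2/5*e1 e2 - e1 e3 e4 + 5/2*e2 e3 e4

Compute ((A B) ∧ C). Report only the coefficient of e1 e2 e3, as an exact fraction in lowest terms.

step 1: -40/3 - 5*e1 + 68*e2 + 15*e3 - 6*e4 + 27*e1 e2 + 236/5*e1 e3 - 2/9*e2 e3 - 10/9*e2 e4 + 8/3*e3 e4 + 4/3*e1 e2 e3 - 4/15*e1 e2 e4 + e1 e3 e4 - 10/3*e1 e2 e3 e4
step 2: -20/3*e4 - 16/3*e1 e2 - 5/2*e1 e4 + 34*e2 e4 + 15/2*e3 e4 + 6*e1 e2 e3 + 111/10*e1 e2 e4 + 554/15*e1 e3 e4 - 301/9*e2 e3 e4 + 1717/30*e1 e2 e3 e4
Answer: 6


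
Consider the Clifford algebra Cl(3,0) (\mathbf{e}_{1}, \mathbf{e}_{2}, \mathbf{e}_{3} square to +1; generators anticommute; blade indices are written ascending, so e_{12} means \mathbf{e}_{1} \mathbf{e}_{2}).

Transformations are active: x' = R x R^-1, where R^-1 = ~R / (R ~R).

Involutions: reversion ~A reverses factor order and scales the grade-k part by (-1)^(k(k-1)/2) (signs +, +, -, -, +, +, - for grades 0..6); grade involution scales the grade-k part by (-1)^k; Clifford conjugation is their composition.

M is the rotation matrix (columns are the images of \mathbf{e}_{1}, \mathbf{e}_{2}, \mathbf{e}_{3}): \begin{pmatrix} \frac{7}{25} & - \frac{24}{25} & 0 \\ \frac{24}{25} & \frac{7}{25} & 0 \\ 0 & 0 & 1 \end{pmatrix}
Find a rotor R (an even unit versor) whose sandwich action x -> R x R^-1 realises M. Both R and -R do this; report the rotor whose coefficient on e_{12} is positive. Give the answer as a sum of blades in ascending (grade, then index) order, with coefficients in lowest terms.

Method: write R = a + b12*e_{12} + b13*e_{13} + b23*e_{23} with a^2 + b12^2 + b13^2 + b23^2 = 1 (so R^-1 = ~R). Expanding the columns R e_j ~R gives tr M = 4a^2 - 1 and, from the antisymmetric part, M21 - M12 = -4a*b12, M13 - M31 = 4a*b13, M32 - M23 = -4a*b23.
Here tr M = \frac{39}{25}, so a^2 = (1 + tr M)/4 = \frac{16}{25} and a = ±\frac{4}{5}. Taking a = \frac{4}{5}: M21 - M12 = \frac{48}{25}, M13 - M31 = 0, M32 - M23 = 0, giving b12 = -\frac{3}{5}, b13 = 0, b23 = 0, i.e. R = \frac{4}{5} - \frac{3}{5} e_{12}.
Its e_{12} coefficient is negative, so report the other preimage -R.
Answer: -\frac{4}{5} + \frac{3}{5} e_{12}. Note: both R and -R realise this M (trace \frac{39}{25}); the covering map identifies them, and the e_{12}-coefficient sign is the tie-breaker.


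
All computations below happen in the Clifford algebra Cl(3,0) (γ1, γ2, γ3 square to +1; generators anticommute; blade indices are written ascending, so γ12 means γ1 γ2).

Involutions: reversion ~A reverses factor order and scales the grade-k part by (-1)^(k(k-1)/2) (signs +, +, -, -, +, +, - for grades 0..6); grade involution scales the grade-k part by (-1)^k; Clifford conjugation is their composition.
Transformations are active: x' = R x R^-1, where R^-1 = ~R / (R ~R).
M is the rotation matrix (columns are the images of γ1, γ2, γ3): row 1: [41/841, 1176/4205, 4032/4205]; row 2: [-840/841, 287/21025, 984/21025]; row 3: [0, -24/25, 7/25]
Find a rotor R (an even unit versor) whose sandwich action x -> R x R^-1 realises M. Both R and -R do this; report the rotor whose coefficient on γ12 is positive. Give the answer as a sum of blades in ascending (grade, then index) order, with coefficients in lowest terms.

Method: write R = a + b12*γ12 + b13*γ13 + b23*γ23 with a^2 + b12^2 + b13^2 + b23^2 = 1 (so R^-1 = ~R). Expanding the columns R e_j ~R gives tr M = 4a^2 - 1 and, from the antisymmetric part, M21 - M12 = -4a*b12, M13 - M31 = 4a*b13, M32 - M23 = -4a*b23.
Here tr M = 7199/21025, so a^2 = (1 + tr M)/4 = 7056/21025 and a = ±84/145. Taking a = 84/145: M21 - M12 = -5376/4205, M13 - M31 = 4032/4205, M32 - M23 = -21168/21025, giving b12 = 16/29, b13 = 12/29, b23 = 63/145, i.e. R = 84/145 + 16/29*γ12 + 12/29*γ13 + 63/145*γ23.
Its γ12 coefficient is already positive.
Answer: 84/145 + 16/29*γ12 + 12/29*γ13 + 63/145*γ23. Recall the cover is two-to-one: with M of trace 7199/21025, both preimages act alike, and the stated γ12 sign chooses the sheet.


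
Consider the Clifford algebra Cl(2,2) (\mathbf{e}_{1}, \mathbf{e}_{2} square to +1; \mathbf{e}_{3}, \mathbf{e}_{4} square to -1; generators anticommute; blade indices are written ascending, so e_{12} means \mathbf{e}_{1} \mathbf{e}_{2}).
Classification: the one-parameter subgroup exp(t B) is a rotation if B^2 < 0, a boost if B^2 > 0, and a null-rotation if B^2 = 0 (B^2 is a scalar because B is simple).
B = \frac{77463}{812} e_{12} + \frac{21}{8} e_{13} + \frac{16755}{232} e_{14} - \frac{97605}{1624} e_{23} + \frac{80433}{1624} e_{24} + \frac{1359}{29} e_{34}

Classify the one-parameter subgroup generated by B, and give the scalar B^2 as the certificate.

B^2 term by term: the squares give (\frac{77463}{812})^2*(e_{12})^2 + (\frac{21}{8})^2*(e_{13})^2 + (\frac{16755}{232})^2*(e_{14})^2 + (-\frac{97605}{1624})^2*(e_{23})^2 + (\frac{80433}{1624})^2*(e_{24})^2 + (\frac{1359}{29})^2*(e_{34})^2 = \frac{6000516369}{659344}*(-1) + \frac{441}{64}*(+1) + \frac{280730025}{53824}*(+1) + \frac{9526736025}{2637376}*(+1) + \frac{6469467489}{2637376}*(+1) + \frac{1846881}{841}*(-1) = -9 (each basis 2-blade squares to minus the product of its generators' squares); cross terms between blades sharing an index anticommute and cancel; the commuting (index-disjoint) pairs give grade-4 terms 2*c*c'*(blade product), which cancel blade by blade — e_{1234}: \frac{105272217}{11774} - \frac{241299}{928} - \frac{1635371775}{188384} = 0 — confirming B is simple. So B^2 = -9.
Answer: rotation, certificate B^2 = -9. One invariant decides it: the square -9 survives every conjugation, and its sign is exactly the classification.


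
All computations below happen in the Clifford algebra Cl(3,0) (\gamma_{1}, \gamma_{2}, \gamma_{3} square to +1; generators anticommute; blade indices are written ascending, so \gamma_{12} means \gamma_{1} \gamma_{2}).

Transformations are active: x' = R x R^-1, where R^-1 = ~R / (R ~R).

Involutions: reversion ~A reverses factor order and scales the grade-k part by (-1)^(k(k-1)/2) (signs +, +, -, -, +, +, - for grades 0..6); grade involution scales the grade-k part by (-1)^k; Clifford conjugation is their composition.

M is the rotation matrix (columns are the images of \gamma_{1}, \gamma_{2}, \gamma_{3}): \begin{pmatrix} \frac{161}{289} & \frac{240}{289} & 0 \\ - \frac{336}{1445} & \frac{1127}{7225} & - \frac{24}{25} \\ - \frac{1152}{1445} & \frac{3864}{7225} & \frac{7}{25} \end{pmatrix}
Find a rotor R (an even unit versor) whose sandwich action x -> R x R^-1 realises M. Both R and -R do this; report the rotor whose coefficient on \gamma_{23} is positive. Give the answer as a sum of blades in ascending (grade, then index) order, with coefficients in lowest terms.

Method: write R = a + b12*\gamma_{12} + b13*\gamma_{13} + b23*\gamma_{23} with a^2 + b12^2 + b13^2 + b23^2 = 1 (so R^-1 = ~R). Expanding the columns R e_j ~R gives tr M = 4a^2 - 1 and, from the antisymmetric part, M21 - M12 = -4a*b12, M13 - M31 = 4a*b13, M32 - M23 = -4a*b23.
Here tr M = \frac{287}{289}, so a^2 = (1 + tr M)/4 = \frac{144}{289} and a = ±\frac{12}{17}. Taking a = \frac{12}{17}: M21 - M12 = -\frac{1536}{1445}, M13 - M31 = \frac{1152}{1445}, M32 - M23 = \frac{432}{289}, giving b12 = \frac{32}{85}, b13 = \frac{24}{85}, b23 = -\frac{9}{17}, i.e. R = \frac{12}{17} + \frac{32}{85} \gamma_{12} + \frac{24}{85} \gamma_{13} - \frac{9}{17} \gamma_{23}.
Its \gamma_{23} coefficient is negative, so report the other preimage -R.
Answer: -\frac{12}{17} - \frac{32}{85} \gamma_{12} - \frac{24}{85} \gamma_{13} + \frac{9}{17} \gamma_{23}. Key observation: the double cover Spin(3) -> SO(3) sends R and -R to the same matrix (trace \frac{287}{289} here), so the stated sign of the \gamma_{23} coefficient is what selects one sheet.


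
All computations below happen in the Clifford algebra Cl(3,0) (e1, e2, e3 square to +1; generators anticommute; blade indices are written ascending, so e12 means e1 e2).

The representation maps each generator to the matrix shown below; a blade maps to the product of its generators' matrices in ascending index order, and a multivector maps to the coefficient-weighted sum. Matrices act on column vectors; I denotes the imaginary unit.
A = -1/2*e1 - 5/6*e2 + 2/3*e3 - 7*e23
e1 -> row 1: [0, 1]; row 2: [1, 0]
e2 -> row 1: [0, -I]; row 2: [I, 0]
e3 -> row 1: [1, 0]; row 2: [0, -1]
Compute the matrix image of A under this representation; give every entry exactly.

Bivector images (products of the table entries): rho(e23) = rho(e2)rho(e3) = row 1: [0, I]; row 2: [I, 0].
M = (-1/2)*rho(e1) + (-5/6)*rho(e2) + (2/3)*rho(e3) + (-7)*rho(e23), summed entrywise:
Answer: row 1: [2/3, -1/2 - 37*I/6]; row 2: [-1/2 - 47*I/6, -2/3]


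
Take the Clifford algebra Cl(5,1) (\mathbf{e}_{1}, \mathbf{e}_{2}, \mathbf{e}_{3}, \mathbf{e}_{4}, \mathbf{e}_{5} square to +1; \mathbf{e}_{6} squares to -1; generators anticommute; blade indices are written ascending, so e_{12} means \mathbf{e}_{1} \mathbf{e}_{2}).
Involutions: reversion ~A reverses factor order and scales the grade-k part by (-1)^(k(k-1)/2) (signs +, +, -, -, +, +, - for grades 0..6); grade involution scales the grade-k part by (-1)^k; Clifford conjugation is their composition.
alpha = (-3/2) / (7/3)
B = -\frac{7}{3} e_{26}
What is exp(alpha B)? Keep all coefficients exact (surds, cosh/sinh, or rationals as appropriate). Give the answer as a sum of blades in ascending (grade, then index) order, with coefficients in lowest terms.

B^2 = (-\frac{7}{3})^2*(e_{26})^2 = \frac{49}{9}*(+1) = \frac{49}{9} (a basis 2-blade squares to minus the product of its generators' squares).
B^2 = \frac{49}{9} — since the square is positive, the closed form is hyperbolic: l = \frac{7}{3}, alpha*l = - \frac{3}{2}, so exp(alpha B) = cosh(- \frac{3}{2}) + (sinh(- \frac{3}{2})/(\frac{7}{3}))*B = \cosh{\left(\frac{3}{2} \right)} + (- \frac{3 \sinh{\left(\frac{3}{2} \right)}}{7})*B.
Answer: \cosh{\left(\frac{3}{2} \right)} + \sinh{\left(\frac{3}{2} \right)} e_{26}


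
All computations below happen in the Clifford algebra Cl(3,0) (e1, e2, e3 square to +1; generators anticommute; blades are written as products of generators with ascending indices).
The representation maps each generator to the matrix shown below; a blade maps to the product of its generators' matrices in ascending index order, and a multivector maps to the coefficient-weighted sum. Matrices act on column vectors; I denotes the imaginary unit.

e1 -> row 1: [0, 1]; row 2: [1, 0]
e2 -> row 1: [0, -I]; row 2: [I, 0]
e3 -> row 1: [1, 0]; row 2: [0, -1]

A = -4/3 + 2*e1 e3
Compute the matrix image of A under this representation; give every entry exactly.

Bivector images (products of the table entries): rho(e1 e3) = rho(e1)rho(e3) = row 1: [0, -1]; row 2: [1, 0].
M = (-4/3)*1 + (2)*rho(e1 e3), summed entrywise (1 is the identity matrix):
Answer: row 1: [-4/3, -2]; row 2: [2, -4/3]


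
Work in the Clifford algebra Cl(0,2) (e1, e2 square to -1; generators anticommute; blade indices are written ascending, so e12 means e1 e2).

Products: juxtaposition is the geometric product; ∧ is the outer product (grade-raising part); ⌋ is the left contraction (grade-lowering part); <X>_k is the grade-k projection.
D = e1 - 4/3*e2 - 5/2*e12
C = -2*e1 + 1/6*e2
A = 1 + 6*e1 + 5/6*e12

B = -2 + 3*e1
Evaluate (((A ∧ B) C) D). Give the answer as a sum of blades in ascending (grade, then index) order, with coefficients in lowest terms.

step 1: -2 - 9*e1 - 5/3*e12
step 2: -18 + 77/18*e1 + 3*e2 - 3/2*e12
step 3: -145/36 - 55/2*e1 + 1195/36*e2 + 980/27*e12
Answer: -145/36 - 55/2*e1 + 1195/36*e2 + 980/27*e12


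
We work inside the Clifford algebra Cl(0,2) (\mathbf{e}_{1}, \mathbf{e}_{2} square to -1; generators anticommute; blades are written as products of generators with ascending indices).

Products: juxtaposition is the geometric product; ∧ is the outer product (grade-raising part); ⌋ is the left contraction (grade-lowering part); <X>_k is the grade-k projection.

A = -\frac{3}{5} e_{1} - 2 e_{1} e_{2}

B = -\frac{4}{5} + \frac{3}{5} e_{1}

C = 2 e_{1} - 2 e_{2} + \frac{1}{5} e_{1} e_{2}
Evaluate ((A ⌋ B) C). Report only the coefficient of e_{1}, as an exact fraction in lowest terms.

step 1: \frac{9}{25}
step 2: \frac{18}{25} e_{1} - \frac{18}{25} e_{2} + \frac{9}{125} e_{1} e_{2}
Answer: \frac{18}{25}


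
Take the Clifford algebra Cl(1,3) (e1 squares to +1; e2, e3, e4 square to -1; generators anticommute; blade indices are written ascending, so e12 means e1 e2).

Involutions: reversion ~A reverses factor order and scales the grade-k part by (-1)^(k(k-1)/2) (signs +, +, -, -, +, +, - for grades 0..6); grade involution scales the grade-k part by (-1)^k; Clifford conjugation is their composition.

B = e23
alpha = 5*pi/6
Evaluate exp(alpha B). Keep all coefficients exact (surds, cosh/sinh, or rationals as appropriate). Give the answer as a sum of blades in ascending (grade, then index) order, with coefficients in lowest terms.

B^2 = (1)^2*(e23)^2 = 1*(-1) = -1 (a basis 2-blade squares to minus the product of its generators' squares).
B^2 = -1 — a negative square means the series sums to a rotation: l = 1, alpha*l = 5*pi/6, so exp(alpha B) = cos(5*pi/6) + (sin(5*pi/6)/1)*B = -sqrt(3)/2 + (1/2)*B.
Answer: -sqrt(3)/2 + 1/2*e23


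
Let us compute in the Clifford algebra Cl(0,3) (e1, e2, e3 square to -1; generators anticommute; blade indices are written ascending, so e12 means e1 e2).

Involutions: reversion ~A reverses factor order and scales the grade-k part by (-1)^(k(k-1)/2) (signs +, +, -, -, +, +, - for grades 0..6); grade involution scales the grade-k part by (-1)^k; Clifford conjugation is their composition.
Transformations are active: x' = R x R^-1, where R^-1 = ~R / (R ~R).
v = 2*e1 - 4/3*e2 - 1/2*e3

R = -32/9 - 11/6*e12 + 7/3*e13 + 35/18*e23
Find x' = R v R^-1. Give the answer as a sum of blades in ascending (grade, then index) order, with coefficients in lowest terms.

~R = -32/9 + 11/6*e12 - 7/3*e13 - 35/18*e23, and R ~R = 4087/162, so R^-1 = ~R / (4087/162).
R v = -151/18*e1 + 221/108*e2 + 104/27*e3 + 95/12*e123
Answer: 12955/8174*e1 - 2893/4087*e2 - 349/201*e3


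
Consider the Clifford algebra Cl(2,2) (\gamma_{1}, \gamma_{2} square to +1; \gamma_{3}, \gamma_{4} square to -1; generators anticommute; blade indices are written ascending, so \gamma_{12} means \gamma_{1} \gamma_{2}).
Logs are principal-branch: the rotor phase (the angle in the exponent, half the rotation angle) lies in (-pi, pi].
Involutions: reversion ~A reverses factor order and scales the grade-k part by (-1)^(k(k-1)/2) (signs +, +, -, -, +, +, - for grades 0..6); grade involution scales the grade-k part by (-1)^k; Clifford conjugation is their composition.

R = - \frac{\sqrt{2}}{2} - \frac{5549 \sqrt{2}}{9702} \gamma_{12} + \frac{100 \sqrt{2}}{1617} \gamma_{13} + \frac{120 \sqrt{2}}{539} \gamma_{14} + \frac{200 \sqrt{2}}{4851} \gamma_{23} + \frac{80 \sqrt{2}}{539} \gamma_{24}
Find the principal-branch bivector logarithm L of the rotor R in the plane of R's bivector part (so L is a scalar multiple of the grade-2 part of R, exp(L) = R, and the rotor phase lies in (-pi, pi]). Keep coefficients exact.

The scalar part of R is - \frac{\sqrt{2}}{2}, which pins the rotor phase on the principal branch; dividing the bivector part by the sine of that phase recovers the unit plane, and L is the phase times that plane.
Concretely: cos(phase) = - \frac{\sqrt{2}}{2} gives phase = ±\frac{3 \pi}{4}, and since phase/sin(phase) is even the sign is immaterial: L = (phase/sin(phase)) * <R>_2 = (\frac{3 \sqrt{2} \pi}{4}) * <R>_2.
Answer: - \frac{5549 \pi}{6468} \gamma_{12} + \frac{50 \pi}{539} \gamma_{13} + \frac{180 \pi}{539} \gamma_{14} + \frac{100 \pi}{1617} \gamma_{23} + \frac{120 \pi}{539} \gamma_{24}


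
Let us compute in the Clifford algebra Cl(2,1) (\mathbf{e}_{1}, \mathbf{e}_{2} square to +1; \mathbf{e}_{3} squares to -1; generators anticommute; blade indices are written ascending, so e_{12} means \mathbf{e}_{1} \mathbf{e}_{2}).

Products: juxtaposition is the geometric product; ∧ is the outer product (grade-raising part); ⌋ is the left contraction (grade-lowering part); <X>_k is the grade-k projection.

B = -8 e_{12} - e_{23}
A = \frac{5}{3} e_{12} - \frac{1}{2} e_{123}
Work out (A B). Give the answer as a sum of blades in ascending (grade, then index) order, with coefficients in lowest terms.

step 1: \frac{40}{3} + \frac{1}{2} e_{1} - 4 e_{3} - \frac{5}{3} e_{13}
Answer: \frac{40}{3} + \frac{1}{2} e_{1} - 4 e_{3} - \frac{5}{3} e_{13}


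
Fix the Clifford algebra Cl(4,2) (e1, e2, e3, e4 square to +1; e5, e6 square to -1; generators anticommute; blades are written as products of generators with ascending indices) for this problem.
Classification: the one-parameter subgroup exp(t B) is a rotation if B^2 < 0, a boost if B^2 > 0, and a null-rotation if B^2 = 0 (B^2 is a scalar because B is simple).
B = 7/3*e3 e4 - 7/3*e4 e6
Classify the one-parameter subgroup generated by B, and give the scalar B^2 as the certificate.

B^2 term by term: the squares give (7/3)^2*(e3 e4)^2 + (-7/3)^2*(e4 e6)^2 = 49/9*(-1) + 49/9*(+1) = 0 (each basis 2-blade squares to minus the product of its generators' squares); cross terms between blades sharing an index anticommute and cancel. So B^2 = 0.
Answer: null-rotation, certificate B^2 = 0. Check the certificate: B^2 = 0, and that sign is decisive whatever form B takes.


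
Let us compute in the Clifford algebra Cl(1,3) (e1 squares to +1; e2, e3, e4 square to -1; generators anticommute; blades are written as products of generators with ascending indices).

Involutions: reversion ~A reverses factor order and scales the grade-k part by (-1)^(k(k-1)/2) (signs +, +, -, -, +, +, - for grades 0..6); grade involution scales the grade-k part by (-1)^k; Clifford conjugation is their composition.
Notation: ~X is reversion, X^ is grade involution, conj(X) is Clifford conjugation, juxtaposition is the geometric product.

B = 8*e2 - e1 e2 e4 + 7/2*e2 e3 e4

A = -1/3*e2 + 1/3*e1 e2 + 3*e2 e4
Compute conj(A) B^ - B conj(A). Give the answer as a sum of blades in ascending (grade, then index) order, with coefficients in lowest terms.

first term: 8/3 + 1/3*e1 + 21/2*e3 + 71/3*e4 + 1/3*e1 e4 + 7/6*e3 e4 - 7/6*e1 e3 e4
second term: -8/3 - 17/3*e1 - 21/2*e3 + 73/3*e4 - 1/3*e1 e4 - 7/6*e3 e4 - 7/6*e1 e3 e4
Answer: 16/3 + 6*e1 + 21*e3 - 2/3*e4 + 2/3*e1 e4 + 7/3*e3 e4


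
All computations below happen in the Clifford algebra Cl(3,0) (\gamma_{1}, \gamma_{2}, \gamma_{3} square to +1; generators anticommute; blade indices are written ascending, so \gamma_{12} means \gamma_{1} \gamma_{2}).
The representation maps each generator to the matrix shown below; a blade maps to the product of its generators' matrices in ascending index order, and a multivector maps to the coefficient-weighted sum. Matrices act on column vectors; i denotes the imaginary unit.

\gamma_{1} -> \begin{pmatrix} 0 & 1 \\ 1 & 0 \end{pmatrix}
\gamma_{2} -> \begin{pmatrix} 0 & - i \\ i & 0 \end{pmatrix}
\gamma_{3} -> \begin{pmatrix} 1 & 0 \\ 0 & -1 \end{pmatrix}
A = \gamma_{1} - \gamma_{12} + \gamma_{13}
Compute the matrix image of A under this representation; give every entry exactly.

Bivector images (products of the table entries): rho(\gamma_{12}) = rho(\gamma_{1})rho(\gamma_{2}) = \begin{pmatrix} i & 0 \\ 0 & - i \end{pmatrix}; rho(\gamma_{13}) = rho(\gamma_{1})rho(\gamma_{3}) = \begin{pmatrix} 0 & -1 \\ 1 & 0 \end{pmatrix}.
M = (1)*rho(\gamma_{1}) + (-1)*rho(\gamma_{12}) + (1)*rho(\gamma_{13}), summed entrywise:
Answer: \begin{pmatrix} - i & 0 \\ 2 & i \end{pmatrix}


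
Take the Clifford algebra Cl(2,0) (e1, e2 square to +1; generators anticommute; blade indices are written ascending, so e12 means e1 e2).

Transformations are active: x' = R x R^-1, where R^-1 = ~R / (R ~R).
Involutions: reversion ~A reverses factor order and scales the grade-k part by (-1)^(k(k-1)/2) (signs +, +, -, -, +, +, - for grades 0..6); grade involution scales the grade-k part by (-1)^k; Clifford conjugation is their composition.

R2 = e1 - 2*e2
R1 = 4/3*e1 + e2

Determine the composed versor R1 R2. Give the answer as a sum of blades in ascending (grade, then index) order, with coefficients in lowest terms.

Distribute over the terms of R1 (each basis-blade product reordered to ascending indices, repeated generators contracted through their squares):
(4/3*e1) R2 = 4/3 - 8/3*e12
(e2) R2 = -2 - e12
Summing the partial products and collecting blades:
Answer: -2/3 - 11/3*e12


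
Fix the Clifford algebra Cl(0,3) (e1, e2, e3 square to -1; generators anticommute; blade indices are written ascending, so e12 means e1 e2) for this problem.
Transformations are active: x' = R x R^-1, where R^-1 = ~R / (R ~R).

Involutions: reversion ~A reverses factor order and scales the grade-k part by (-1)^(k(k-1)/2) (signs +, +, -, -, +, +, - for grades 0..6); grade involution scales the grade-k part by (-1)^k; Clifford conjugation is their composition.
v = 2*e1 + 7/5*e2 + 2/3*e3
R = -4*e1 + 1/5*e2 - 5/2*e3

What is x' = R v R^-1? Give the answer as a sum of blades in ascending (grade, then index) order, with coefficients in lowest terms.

~R = -4*e1 + 1/5*e2 - 5/2*e3, and R ~R = -2229/100, so R^-1 = ~R / (-2229/100).
R v = 704/75 - 6*e12 + 7/3*e13 + 109/30*e23
Answer: 9154/6687*e1 - 52441/33435*e2 + 9622/6687*e3


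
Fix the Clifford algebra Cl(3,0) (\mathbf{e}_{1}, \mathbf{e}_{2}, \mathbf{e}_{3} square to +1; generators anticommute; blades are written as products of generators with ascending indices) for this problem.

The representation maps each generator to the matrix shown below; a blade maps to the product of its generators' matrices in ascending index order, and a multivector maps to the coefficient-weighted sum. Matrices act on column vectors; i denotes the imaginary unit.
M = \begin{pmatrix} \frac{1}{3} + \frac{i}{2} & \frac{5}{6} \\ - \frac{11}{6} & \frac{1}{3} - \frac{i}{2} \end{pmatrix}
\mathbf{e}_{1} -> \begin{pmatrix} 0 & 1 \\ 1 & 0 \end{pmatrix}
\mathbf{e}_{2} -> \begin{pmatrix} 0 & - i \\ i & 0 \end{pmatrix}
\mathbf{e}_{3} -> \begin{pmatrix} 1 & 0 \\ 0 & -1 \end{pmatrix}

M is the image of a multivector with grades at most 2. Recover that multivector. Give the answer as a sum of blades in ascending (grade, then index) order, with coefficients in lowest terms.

Method: 1, rho(e_{1}), rho(e_{2}), rho(e_{3}) form a trace-orthogonal basis of the 2x2 complex matrices (tr(X Y) = 2 if X = Y, else 0), so M = m0*1 + m1*rho(e_{1}) + m2*rho(e_{2}) + m3*rho(e_{3}) with m0 = tr(M)/2 = \frac{1}{3}, m1 = tr(M rho(e_{1}))/2 = - \frac{1}{2}, m2 = tr(M rho(e_{2}))/2 = \frac{4 i}{3}, m3 = tr(M rho(e_{3}))/2 = \frac{i}{2}.
Multiplying table entries, the bivector images are rho(e_{1} e_{2}) = i*rho(e_{3}), rho(e_{1} e_{3}) = -i*rho(e_{2}), rho(e_{2} e_{3}) = i*rho(e_{1}); with real blade coefficients the real parts of m0..m3 are the coefficients of 1, e_{1}, e_{2}, e_{3} and the imaginary parts give the bivectors (e_{2} e_{3}: Im m1, e_{1} e_{3}: -Im m2, e_{1} e_{2}: Im m3).
Answer: \frac{1}{3} - \frac{1}{2} e_{1} + \frac{1}{2} e_{1} e_{2} - \frac{4}{3} e_{1} e_{3}


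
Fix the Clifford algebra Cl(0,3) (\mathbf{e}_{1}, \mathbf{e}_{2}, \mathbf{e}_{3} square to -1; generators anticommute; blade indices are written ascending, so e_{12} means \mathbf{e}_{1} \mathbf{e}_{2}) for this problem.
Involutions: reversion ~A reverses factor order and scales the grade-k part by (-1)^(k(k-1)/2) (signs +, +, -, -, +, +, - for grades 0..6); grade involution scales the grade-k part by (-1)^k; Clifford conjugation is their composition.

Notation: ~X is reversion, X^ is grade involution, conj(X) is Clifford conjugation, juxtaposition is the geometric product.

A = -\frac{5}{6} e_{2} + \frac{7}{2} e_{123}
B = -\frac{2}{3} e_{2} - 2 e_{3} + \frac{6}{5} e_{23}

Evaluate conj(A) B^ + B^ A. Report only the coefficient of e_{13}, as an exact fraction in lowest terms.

first term: -\frac{5}{9} - \frac{21}{5} e_{1} - e_{3} - 7 e_{12} + \frac{7}{3} e_{13} + \frac{5}{3} e_{23}
second term: \frac{5}{9} - \frac{21}{5} e_{1} - e_{3} - 7 e_{12} + \frac{7}{3} e_{13} + \frac{5}{3} e_{23}
Answer: \frac{14}{3}


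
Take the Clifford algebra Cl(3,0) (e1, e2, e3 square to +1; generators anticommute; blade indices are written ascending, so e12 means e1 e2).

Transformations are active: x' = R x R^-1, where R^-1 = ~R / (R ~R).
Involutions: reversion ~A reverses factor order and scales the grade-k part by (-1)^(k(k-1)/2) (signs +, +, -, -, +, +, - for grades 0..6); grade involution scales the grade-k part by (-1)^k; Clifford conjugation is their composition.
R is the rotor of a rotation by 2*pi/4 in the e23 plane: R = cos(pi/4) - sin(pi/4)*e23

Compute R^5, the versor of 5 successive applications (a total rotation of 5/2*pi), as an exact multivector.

Because a rotor carries half the rotation angle, composing 5 copies of this e23-plane rotor multiplies the phase: 5*(pi/4) = 5*pi/4, hence R^5 = cos(5*pi/4) - sin(5*pi/4)*e23.
cos(5*pi/4) = -sqrt(2)/2 and sin(5*pi/4) = -sqrt(2)/2, so R^5 = -sqrt(2)/2 + sqrt(2)/2*e23. The net rotation is 1/2*pi (after discarding 1 full turn, each of which contributes a factor -1 to the rotor); the rotor keeps the half-angle phase exactly.
Answer: -sqrt(2)/2 + sqrt(2)/2*e23


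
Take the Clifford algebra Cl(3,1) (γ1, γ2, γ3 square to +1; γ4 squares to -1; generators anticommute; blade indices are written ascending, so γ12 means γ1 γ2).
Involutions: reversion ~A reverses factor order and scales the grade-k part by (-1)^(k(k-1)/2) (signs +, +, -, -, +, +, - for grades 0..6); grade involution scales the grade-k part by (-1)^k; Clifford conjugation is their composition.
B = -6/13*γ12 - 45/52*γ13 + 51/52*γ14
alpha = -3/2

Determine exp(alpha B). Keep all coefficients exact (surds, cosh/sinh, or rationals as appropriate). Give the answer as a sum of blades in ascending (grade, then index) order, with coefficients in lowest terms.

B^2 term by term: the squares give (-6/13)^2*(γ12)^2 + (-45/52)^2*(γ13)^2 + (51/52)^2*(γ14)^2 = 36/169*(-1) + 2025/2704*(-1) + 2601/2704*(+1) = 0 (each basis 2-blade squares to minus the product of its generators' squares); cross terms between blades sharing an index anticommute and cancel. So B^2 = 0.
B^2 = 0, so the series closes: exp(alpha B) = 1 + alpha B (parabolic case).
Answer: 1 + 9/13*γ12 + 135/104*γ13 - 153/104*γ14
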